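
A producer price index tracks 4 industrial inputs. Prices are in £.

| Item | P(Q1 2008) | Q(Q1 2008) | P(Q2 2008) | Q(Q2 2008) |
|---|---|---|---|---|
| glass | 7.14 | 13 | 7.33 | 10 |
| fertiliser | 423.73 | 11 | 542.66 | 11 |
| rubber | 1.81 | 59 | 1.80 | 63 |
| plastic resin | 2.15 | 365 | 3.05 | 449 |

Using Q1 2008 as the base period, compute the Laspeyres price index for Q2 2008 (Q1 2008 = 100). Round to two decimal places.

129.03

Laspeyres price index uses base-period quantities as weights.
ΣP(Q2 2008)·Q(Q1 2008) = 7.33×13 + 542.66×11 + 1.80×59 + 3.05×365 = 95.29 + 5969.26 + 106.2 + 1113.25 = 7284
ΣP(Q1 2008)·Q(Q1 2008) = 7.14×13 + 423.73×11 + 1.81×59 + 2.15×365 = 92.82 + 4661.03 + 106.79 + 784.75 = 5645.39
Index = 7284 / 5645.39 × 100 = 129.0256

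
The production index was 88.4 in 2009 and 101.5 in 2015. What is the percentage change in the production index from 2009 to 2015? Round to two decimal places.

Change = (101.5 − 88.4) / 88.4 × 100
       = 13.1 / 88.4 × 100 = 14.8190%

14.82%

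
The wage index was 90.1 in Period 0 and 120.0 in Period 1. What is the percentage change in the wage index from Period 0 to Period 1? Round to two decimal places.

Change = (120.0 − 90.1) / 90.1 × 100
       = 29.9 / 90.1 × 100 = 33.1853%

33.19%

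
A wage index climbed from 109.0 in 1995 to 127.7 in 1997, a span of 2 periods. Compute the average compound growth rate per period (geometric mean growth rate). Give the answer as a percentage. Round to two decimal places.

Growth factor = (127.7/109.0)^(1/2) = (1.171560)^(1/2) = 1.082386
Growth rate = 1.082386 − 1 = 0.082386 = 8.2386%

8.24%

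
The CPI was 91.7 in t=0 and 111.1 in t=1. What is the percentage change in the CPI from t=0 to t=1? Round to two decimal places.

Change = (111.1 − 91.7) / 91.7 × 100
       = 19.4 / 91.7 × 100 = 21.1559%

21.16%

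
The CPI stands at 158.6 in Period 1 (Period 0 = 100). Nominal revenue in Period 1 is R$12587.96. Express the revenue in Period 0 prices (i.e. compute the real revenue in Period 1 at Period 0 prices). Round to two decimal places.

7936.92

Real = Nominal ÷ (Index/100) = 12587.96 ÷ (158.6/100)
     = 12587.96 ÷ 1.586 = 7936.9231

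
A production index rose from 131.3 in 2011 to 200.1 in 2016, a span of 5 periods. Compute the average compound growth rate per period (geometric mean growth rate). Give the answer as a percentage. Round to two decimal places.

8.79%

Growth factor = (200.1/131.3)^(1/5) = (1.523991)^(1/5) = 1.087919
Growth rate = 1.087919 − 1 = 0.087919 = 8.7919%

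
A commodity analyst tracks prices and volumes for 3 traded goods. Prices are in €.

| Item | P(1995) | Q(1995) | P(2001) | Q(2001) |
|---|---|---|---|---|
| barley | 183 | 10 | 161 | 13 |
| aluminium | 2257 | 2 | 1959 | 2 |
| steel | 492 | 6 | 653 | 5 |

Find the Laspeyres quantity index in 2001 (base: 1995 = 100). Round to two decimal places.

Laspeyres quantity index uses base-period prices as weights.
ΣP(1995)·Q(2001) = 183×13 + 2257×2 + 492×5 = 2379 + 4514 + 2460 = 9353
ΣP(1995)·Q(1995) = 183×10 + 2257×2 + 492×6 = 1830 + 4514 + 2952 = 9296
Index = 9353 / 9296 × 100 = 100.6132

100.61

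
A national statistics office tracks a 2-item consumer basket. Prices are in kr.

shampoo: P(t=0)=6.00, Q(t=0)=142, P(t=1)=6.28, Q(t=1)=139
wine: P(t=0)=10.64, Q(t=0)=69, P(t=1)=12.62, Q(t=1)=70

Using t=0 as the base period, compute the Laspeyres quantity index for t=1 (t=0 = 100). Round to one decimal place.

Laspeyres quantity index uses base-period prices as weights.
ΣP(t=0)·Q(t=1) = 6.00×139 + 10.64×70 = 834 + 744.8 = 1578.8
ΣP(t=0)·Q(t=0) = 6.00×142 + 10.64×69 = 852 + 734.16 = 1586.16
Index = 1578.8 / 1586.16 × 100 = 99.5360

99.5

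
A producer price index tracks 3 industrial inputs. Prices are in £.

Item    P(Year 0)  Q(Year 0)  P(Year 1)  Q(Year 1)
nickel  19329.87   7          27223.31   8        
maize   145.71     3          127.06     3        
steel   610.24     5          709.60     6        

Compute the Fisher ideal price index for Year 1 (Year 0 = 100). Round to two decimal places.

Laspeyres component (base-period weights):
ΣP(Year 1)Q(Year 0) = 27223.31×7 + 127.06×3 + 709.60×5 = 190563.17 + 381.18 + 3548 = 194492.35
ΣP(Year 0)Q(Year 0) = 19329.87×7 + 145.71×3 + 610.24×5 = 135309.09 + 437.13 + 3051.2 = 138797.42
L = 194492.35 / 138797.42 × 100 = 140.1268
Paasche component (current-period weights):
ΣP(Year 1)Q(Year 1) = 27223.31×8 + 127.06×3 + 709.60×6 = 217786.48 + 381.18 + 4257.6 = 222425.26
ΣP(Year 0)Q(Year 1) = 19329.87×8 + 145.71×3 + 610.24×6 = 154638.96 + 437.13 + 3661.44 = 158737.53
P = 222425.26 / 158737.53 × 100 = 140.1214
Fisher = √(L × P) = √(140.1268 × 140.1214) = 140.1241

140.12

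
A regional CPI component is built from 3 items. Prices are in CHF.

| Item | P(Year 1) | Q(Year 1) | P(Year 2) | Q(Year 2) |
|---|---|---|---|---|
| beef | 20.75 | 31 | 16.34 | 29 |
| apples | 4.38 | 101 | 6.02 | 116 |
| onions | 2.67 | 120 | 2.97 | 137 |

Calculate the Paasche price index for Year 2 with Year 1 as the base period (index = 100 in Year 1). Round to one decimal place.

Paasche price index uses current-period quantities as weights.
ΣP(Year 2)·Q(Year 2) = 16.34×29 + 6.02×116 + 2.97×137 = 473.86 + 698.32 + 406.89 = 1579.07
ΣP(Year 1)·Q(Year 2) = 20.75×29 + 4.38×116 + 2.67×137 = 601.75 + 508.08 + 365.79 = 1475.62
Index = 1579.07 / 1475.62 × 100 = 107.0106

107.0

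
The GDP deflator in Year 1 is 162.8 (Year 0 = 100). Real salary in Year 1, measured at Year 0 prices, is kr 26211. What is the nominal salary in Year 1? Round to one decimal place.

42671.5

Nominal = Real × (Index/100) = 26211 × (162.8/100)
        = 26211 × 1.628 = 42671.5080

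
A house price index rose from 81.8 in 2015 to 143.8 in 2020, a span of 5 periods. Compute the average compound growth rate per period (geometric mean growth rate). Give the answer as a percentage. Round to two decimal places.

11.94%

Growth factor = (143.8/81.8)^(1/5) = (1.757946)^(1/5) = 1.119441
Growth rate = 1.119441 − 1 = 0.119441 = 11.9441%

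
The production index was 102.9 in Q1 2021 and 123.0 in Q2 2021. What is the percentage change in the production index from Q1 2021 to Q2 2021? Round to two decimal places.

19.53%

Change = (123.0 − 102.9) / 102.9 × 100
       = 20.1 / 102.9 × 100 = 19.5335%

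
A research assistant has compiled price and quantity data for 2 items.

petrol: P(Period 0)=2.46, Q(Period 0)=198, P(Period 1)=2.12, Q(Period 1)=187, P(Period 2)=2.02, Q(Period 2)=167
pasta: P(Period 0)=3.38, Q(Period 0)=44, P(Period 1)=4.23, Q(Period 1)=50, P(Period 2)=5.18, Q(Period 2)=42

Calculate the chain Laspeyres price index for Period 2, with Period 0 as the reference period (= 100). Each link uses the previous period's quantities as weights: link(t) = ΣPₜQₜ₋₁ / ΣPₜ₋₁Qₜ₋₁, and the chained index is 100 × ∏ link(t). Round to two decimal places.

99.81

Link Period 0→Period 1:
ΣP(Period 1)Q(Period 0) = 2.12×198 + 4.23×44 = 419.76 + 186.12 = 605.88
ΣP(Period 0)Q(Period 0) = 2.46×198 + 3.38×44 = 487.08 + 148.72 = 635.8
link = 605.88/635.8 = 0.952941
Link Period 1→Period 2:
ΣP(Period 2)Q(Period 1) = 2.02×187 + 5.18×50 = 377.74 + 259 = 636.74
ΣP(Period 1)Q(Period 1) = 2.12×187 + 4.23×50 = 396.44 + 211.5 = 607.94
link = 636.74/607.94 = 1.047373
Chained index = 100 × 0.952941 × 1.047373 = 99.8085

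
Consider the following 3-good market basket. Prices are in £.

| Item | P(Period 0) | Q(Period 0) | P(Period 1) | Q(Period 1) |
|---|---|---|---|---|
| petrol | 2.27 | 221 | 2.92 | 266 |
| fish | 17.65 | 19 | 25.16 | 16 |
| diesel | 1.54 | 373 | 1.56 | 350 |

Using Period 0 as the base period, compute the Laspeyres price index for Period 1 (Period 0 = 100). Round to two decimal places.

120.82

Laspeyres price index uses base-period quantities as weights.
ΣP(Period 1)·Q(Period 0) = 2.92×221 + 25.16×19 + 1.56×373 = 645.32 + 478.04 + 581.88 = 1705.24
ΣP(Period 0)·Q(Period 0) = 2.27×221 + 17.65×19 + 1.54×373 = 501.67 + 335.35 + 574.42 = 1411.44
Index = 1705.24 / 1411.44 × 100 = 120.8156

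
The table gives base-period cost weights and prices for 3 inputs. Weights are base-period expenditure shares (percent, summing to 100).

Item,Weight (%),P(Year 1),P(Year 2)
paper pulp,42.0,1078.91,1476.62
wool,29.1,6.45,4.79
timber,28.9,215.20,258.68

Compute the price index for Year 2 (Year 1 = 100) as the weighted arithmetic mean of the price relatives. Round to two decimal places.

113.83

paper pulp: 42.0 × (1476.62/1078.91) = 42.0 × 1.368622 = 57.4821
wool: 29.1 × (4.79/6.45) = 29.1 × 0.742636 = 21.6107
timber: 28.9 × (258.68/215.20) = 28.9 × 1.202045 = 34.7391
Index = Σ wᵢ·(p₁ᵢ/p₀ᵢ) = 57.4821 + 21.6107 + 34.7391 = 113.8319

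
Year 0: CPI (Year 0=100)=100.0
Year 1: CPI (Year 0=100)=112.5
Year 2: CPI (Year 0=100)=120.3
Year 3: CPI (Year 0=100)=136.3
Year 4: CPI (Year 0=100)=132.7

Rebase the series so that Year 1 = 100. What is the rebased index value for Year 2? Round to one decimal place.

106.9

Rebased(Year 2) = 120.3 / 112.5 × 100 = 106.9333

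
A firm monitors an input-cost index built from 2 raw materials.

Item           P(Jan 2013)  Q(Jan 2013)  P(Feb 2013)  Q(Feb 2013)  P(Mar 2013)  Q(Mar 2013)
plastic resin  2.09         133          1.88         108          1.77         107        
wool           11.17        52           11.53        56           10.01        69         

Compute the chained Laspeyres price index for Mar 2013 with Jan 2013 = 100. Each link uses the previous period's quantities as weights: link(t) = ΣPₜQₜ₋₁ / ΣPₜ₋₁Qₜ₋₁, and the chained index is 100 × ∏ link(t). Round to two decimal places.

Link Jan 2013→Feb 2013:
ΣP(Feb 2013)Q(Jan 2013) = 1.88×133 + 11.53×52 = 250.04 + 599.56 = 849.6
ΣP(Jan 2013)Q(Jan 2013) = 2.09×133 + 11.17×52 = 277.97 + 580.84 = 858.81
link = 849.6/858.81 = 0.989276
Link Feb 2013→Mar 2013:
ΣP(Mar 2013)Q(Feb 2013) = 1.77×108 + 10.01×56 = 191.16 + 560.56 = 751.72
ΣP(Feb 2013)Q(Feb 2013) = 1.88×108 + 11.53×56 = 203.04 + 645.68 = 848.72
link = 751.72/848.72 = 0.885710
Chained index = 100 × 0.989276 × 0.885710 = 87.6212

87.62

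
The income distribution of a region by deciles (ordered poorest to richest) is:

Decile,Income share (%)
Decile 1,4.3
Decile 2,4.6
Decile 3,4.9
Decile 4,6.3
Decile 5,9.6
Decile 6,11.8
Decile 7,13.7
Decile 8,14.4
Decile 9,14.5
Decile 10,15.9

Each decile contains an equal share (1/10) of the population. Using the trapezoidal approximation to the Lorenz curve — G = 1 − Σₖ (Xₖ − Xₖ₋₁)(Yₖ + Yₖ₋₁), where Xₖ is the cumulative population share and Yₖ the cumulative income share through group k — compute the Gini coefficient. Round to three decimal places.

0.246

Cumulative income shares Yₖ: 0.0430, 0.0890, 0.1380, 0.2010, 0.2970, 0.4150, 0.5520, 0.6960, 0.8410, 1.0000
Σ (Xₖ−Xₖ₋₁)(Yₖ+Yₖ₋₁) = (1/10)(0.0430+0.0000) + (1/10)(0.0890+0.0430) + (1/10)(0.1380+0.0890) + (1/10)(0.2010+0.1380) + (1/10)(0.2970+0.2010) + (1/10)(0.4150+0.2970) + (1/10)(0.5520+0.4150) + (1/10)(0.6960+0.5520) + (1/10)(0.8410+0.6960) + (1/10)(1.0000+0.8410)
  = 0.0043 + 0.0132 + 0.0227 + 0.0339 + 0.0498 + 0.0712 + 0.0967 + 0.1248 + 0.1537 + 0.1841 = 0.7544
G = 1 − 0.7544 = 0.2456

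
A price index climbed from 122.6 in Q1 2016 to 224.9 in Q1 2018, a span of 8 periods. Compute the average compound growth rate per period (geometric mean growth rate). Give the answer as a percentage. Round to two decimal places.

Growth factor = (224.9/122.6)^(1/8) = (1.834421)^(1/8) = 1.078791
Growth rate = 1.078791 − 1 = 0.078791 = 7.8791%

7.88%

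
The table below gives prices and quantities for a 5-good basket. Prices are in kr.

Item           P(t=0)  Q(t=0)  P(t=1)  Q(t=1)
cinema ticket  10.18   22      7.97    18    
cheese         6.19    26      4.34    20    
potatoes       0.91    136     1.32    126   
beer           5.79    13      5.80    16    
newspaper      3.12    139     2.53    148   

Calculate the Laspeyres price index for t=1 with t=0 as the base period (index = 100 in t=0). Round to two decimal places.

Laspeyres price index uses base-period quantities as weights.
ΣP(t=1)·Q(t=0) = 7.97×22 + 4.34×26 + 1.32×136 + 5.80×13 + 2.53×139 = 175.34 + 112.84 + 179.52 + 75.4 + 351.67 = 894.77
ΣP(t=0)·Q(t=0) = 10.18×22 + 6.19×26 + 0.91×136 + 5.79×13 + 3.12×139 = 223.96 + 160.94 + 123.76 + 75.27 + 433.68 = 1017.61
Index = 894.77 / 1017.61 × 100 = 87.9286

87.93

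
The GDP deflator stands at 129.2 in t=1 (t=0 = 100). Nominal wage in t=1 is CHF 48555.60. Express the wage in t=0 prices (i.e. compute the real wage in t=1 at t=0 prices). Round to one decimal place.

Real = Nominal ÷ (Index/100) = 48555.60 ÷ (129.2/100)
     = 48555.60 ÷ 1.292 = 37581.7337

37581.7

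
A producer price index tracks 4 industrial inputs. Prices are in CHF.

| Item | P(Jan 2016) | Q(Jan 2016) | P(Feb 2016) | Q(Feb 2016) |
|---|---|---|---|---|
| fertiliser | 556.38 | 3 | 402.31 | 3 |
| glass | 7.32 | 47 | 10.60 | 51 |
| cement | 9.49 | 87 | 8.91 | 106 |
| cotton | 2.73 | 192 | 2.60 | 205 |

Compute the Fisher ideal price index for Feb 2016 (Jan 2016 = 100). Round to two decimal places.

88.99

Laspeyres component (base-period weights):
ΣP(Feb 2016)Q(Jan 2016) = 402.31×3 + 10.60×47 + 8.91×87 + 2.60×192 = 1206.93 + 498.2 + 775.17 + 499.2 = 2979.5
ΣP(Jan 2016)Q(Jan 2016) = 556.38×3 + 7.32×47 + 9.49×87 + 2.73×192 = 1669.14 + 344.04 + 825.63 + 524.16 = 3362.97
L = 2979.5 / 3362.97 × 100 = 88.5973
Paasche component (current-period weights):
ΣP(Feb 2016)Q(Feb 2016) = 402.31×3 + 10.60×51 + 8.91×106 + 2.60×205 = 1206.93 + 540.6 + 944.46 + 533 = 3224.99
ΣP(Jan 2016)Q(Feb 2016) = 556.38×3 + 7.32×51 + 9.49×106 + 2.73×205 = 1669.14 + 373.32 + 1005.94 + 559.65 = 3608.05
P = 3224.99 / 3608.05 × 100 = 89.3832
Fisher = √(L × P) = √(88.5973 × 89.3832) = 88.9894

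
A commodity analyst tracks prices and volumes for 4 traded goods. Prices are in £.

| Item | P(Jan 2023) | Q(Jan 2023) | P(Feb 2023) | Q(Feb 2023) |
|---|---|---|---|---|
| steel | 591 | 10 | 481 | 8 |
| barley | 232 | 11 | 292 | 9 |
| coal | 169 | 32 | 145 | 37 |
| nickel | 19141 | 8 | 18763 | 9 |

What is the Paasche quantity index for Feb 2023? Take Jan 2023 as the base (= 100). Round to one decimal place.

111.0

Paasche quantity index uses current-period prices as weights.
ΣP(Feb 2023)·Q(Feb 2023) = 481×8 + 292×9 + 145×37 + 18763×9 = 3848 + 2628 + 5365 + 168867 = 180708
ΣP(Feb 2023)·Q(Jan 2023) = 481×10 + 292×11 + 145×32 + 18763×8 = 4810 + 3212 + 4640 + 150104 = 162766
Index = 180708 / 162766 × 100 = 111.0232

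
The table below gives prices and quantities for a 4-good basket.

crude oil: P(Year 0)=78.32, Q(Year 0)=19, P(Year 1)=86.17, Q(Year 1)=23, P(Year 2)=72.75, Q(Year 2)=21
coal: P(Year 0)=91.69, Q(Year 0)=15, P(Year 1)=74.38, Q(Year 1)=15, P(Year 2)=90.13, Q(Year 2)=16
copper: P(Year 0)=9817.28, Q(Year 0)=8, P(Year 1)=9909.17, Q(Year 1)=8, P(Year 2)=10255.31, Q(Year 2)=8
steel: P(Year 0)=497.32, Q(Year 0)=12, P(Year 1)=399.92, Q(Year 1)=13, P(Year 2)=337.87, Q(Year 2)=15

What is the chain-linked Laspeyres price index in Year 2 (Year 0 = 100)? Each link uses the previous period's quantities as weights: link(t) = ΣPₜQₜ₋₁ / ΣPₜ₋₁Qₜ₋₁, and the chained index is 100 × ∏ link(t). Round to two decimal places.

Link Year 0→Year 1:
ΣP(Year 1)Q(Year 0) = 86.17×19 + 74.38×15 + 9909.17×8 + 399.92×12 = 1637.23 + 1115.7 + 79273.36 + 4799.04 = 86825.33
ΣP(Year 0)Q(Year 0) = 78.32×19 + 91.69×15 + 9817.28×8 + 497.32×12 = 1488.08 + 1375.35 + 78538.24 + 5967.84 = 87369.51
link = 86825.33/87369.51 = 0.993772
Link Year 1→Year 2:
ΣP(Year 2)Q(Year 1) = 72.75×23 + 90.13×15 + 10255.31×8 + 337.87×13 = 1673.25 + 1351.95 + 82042.48 + 4392.31 = 89459.99
ΣP(Year 1)Q(Year 1) = 86.17×23 + 74.38×15 + 9909.17×8 + 399.92×13 = 1981.91 + 1115.7 + 79273.36 + 5198.96 = 87569.93
link = 89459.99/87569.93 = 1.021583
Chained index = 100 × 0.993772 × 1.021583 = 101.5221

101.52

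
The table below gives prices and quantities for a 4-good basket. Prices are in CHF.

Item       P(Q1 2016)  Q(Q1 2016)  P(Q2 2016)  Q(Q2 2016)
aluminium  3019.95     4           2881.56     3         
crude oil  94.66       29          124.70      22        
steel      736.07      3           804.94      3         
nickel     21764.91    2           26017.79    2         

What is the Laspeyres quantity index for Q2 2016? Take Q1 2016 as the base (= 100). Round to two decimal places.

Laspeyres quantity index uses base-period prices as weights.
ΣP(Q1 2016)·Q(Q2 2016) = 3019.95×3 + 94.66×22 + 736.07×3 + 21764.91×2 = 9059.85 + 2082.52 + 2208.21 + 43529.82 = 56880.4
ΣP(Q1 2016)·Q(Q1 2016) = 3019.95×4 + 94.66×29 + 736.07×3 + 21764.91×2 = 12079.8 + 2745.14 + 2208.21 + 43529.82 = 60562.97
Index = 56880.4 / 60562.97 × 100 = 93.9194

93.92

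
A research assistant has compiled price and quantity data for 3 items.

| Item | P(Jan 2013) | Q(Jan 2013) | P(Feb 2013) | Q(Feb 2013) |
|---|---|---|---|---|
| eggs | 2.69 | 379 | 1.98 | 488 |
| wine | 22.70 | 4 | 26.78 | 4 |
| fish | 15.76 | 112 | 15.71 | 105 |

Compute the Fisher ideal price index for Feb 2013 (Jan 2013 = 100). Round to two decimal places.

Laspeyres component (base-period weights):
ΣP(Feb 2013)Q(Jan 2013) = 1.98×379 + 26.78×4 + 15.71×112 = 750.42 + 107.12 + 1759.52 = 2617.06
ΣP(Jan 2013)Q(Jan 2013) = 2.69×379 + 22.70×4 + 15.76×112 = 1019.51 + 90.8 + 1765.12 = 2875.43
L = 2617.06 / 2875.43 × 100 = 91.0146
Paasche component (current-period weights):
ΣP(Feb 2013)Q(Feb 2013) = 1.98×488 + 26.78×4 + 15.71×105 = 966.24 + 107.12 + 1649.55 = 2722.91
ΣP(Jan 2013)Q(Feb 2013) = 2.69×488 + 22.70×4 + 15.76×105 = 1312.72 + 90.8 + 1654.8 = 3058.32
P = 2722.91 / 3058.32 × 100 = 89.0329
Fisher = √(L × P) = √(91.0146 × 89.0329) = 90.0183

90.02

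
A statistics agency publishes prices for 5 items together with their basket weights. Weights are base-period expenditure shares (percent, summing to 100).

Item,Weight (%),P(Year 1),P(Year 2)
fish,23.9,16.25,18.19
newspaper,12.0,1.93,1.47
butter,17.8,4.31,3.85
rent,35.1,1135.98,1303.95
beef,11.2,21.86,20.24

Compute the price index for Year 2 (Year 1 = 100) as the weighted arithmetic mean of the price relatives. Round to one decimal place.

fish: 23.9 × (18.19/16.25) = 23.9 × 1.119385 = 26.7533
newspaper: 12.0 × (1.47/1.93) = 12.0 × 0.761658 = 9.1399
butter: 17.8 × (3.85/4.31) = 17.8 × 0.893271 = 15.9002
rent: 35.1 × (1303.95/1135.98) = 35.1 × 1.147864 = 40.2900
beef: 11.2 × (20.24/21.86) = 11.2 × 0.925892 = 10.3700
Index = Σ wᵢ·(p₁ᵢ/p₀ᵢ) = 26.7533 + 9.1399 + 15.9002 + 40.2900 + 10.3700 = 102.4534

102.5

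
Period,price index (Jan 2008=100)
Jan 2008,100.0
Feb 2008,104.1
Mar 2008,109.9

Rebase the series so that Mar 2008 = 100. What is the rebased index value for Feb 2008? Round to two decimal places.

Rebased(Feb 2008) = 104.1 / 109.9 × 100 = 94.7225

94.72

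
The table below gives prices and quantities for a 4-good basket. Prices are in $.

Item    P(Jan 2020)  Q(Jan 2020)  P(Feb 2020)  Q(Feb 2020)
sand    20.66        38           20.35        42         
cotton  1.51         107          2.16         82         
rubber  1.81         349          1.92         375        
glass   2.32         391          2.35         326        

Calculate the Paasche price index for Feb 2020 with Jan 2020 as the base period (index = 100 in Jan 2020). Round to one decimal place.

103.8

Paasche price index uses current-period quantities as weights.
ΣP(Feb 2020)·Q(Feb 2020) = 20.35×42 + 2.16×82 + 1.92×375 + 2.35×326 = 854.7 + 177.12 + 720 + 766.1 = 2517.92
ΣP(Jan 2020)·Q(Feb 2020) = 20.66×42 + 1.51×82 + 1.81×375 + 2.32×326 = 867.72 + 123.82 + 678.75 + 756.32 = 2426.61
Index = 2517.92 / 2426.61 × 100 = 103.7629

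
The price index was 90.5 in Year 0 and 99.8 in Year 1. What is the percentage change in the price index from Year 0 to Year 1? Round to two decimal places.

Change = (99.8 − 90.5) / 90.5 × 100
       = 9.3 / 90.5 × 100 = 10.2762%

10.28%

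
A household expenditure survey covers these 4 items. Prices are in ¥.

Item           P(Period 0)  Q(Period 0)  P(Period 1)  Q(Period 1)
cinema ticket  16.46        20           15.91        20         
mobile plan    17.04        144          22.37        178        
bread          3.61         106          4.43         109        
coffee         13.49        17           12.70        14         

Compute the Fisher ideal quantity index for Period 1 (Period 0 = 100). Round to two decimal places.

116.80

Laspeyres component (base-period weights):
ΣP(Period 0)Q(Period 1) = 16.46×20 + 17.04×178 + 3.61×109 + 13.49×14 = 329.2 + 3033.12 + 393.49 + 188.86 = 3944.67
ΣP(Period 0)Q(Period 0) = 16.46×20 + 17.04×144 + 3.61×106 + 13.49×17 = 329.2 + 2453.76 + 382.66 + 229.33 = 3394.95
L = 3944.67 / 3394.95 × 100 = 116.1923
Paasche component (current-period weights):
ΣP(Period 1)Q(Period 1) = 15.91×20 + 22.37×178 + 4.43×109 + 12.70×14 = 318.2 + 3981.86 + 482.87 + 177.8 = 4960.73
ΣP(Period 1)Q(Period 0) = 15.91×20 + 22.37×144 + 4.43×106 + 12.70×17 = 318.2 + 3221.28 + 469.58 + 215.9 = 4224.96
P = 4960.73 / 4224.96 × 100 = 117.4148
Fisher = √(L × P) = √(116.1923 × 117.4148) = 116.8020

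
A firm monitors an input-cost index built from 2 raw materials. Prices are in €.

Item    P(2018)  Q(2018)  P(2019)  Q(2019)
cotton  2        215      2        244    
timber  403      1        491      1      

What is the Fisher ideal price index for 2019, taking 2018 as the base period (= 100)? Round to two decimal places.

110.22

Laspeyres component (base-period weights):
ΣP(2019)Q(2018) = 2×215 + 491×1 = 430 + 491 = 921
ΣP(2018)Q(2018) = 2×215 + 403×1 = 430 + 403 = 833
L = 921 / 833 × 100 = 110.5642
Paasche component (current-period weights):
ΣP(2019)Q(2019) = 2×244 + 491×1 = 488 + 491 = 979
ΣP(2018)Q(2019) = 2×244 + 403×1 = 488 + 403 = 891
P = 979 / 891 × 100 = 109.8765
Fisher = √(L × P) = √(110.5642 × 109.8765) = 110.2198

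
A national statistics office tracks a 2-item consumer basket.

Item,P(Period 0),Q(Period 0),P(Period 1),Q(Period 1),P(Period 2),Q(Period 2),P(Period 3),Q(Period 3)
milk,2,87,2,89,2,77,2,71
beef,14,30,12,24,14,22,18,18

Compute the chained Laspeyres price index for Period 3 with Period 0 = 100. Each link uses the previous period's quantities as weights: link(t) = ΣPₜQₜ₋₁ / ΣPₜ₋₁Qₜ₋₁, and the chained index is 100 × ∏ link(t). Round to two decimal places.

Link Period 0→Period 1:
ΣP(Period 1)Q(Period 0) = 2×87 + 12×30 = 174 + 360 = 534
ΣP(Period 0)Q(Period 0) = 2×87 + 14×30 = 174 + 420 = 594
link = 534/594 = 0.898990
Link Period 1→Period 2:
ΣP(Period 2)Q(Period 1) = 2×89 + 14×24 = 178 + 336 = 514
ΣP(Period 1)Q(Period 1) = 2×89 + 12×24 = 178 + 288 = 466
link = 514/466 = 1.103004
Link Period 2→Period 3:
ΣP(Period 3)Q(Period 2) = 2×77 + 18×22 = 154 + 396 = 550
ΣP(Period 2)Q(Period 2) = 2×77 + 14×22 = 154 + 308 = 462
link = 550/462 = 1.190476
Chained index = 100 × 0.898990 × 1.103004 × 1.190476 = 118.0464

118.05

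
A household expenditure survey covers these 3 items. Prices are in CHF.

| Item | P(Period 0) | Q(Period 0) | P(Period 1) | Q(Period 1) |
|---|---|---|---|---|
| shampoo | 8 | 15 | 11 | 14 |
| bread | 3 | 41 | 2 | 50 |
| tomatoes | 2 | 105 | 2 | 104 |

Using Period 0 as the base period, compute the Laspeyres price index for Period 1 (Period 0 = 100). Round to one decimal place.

100.9

Laspeyres price index uses base-period quantities as weights.
ΣP(Period 1)·Q(Period 0) = 11×15 + 2×41 + 2×105 = 165 + 82 + 210 = 457
ΣP(Period 0)·Q(Period 0) = 8×15 + 3×41 + 2×105 = 120 + 123 + 210 = 453
Index = 457 / 453 × 100 = 100.8830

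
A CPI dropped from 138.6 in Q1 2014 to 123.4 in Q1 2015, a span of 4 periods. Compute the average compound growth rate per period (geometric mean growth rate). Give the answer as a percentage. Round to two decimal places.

-2.86%

Growth factor = (123.4/138.6)^(1/4) = (0.890332)^(1/4) = 0.971377
Growth rate = 0.971377 − 1 = -0.028623 = -2.8623%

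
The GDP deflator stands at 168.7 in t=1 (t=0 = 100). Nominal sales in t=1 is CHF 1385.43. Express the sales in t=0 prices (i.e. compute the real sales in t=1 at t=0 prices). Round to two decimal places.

Real = Nominal ÷ (Index/100) = 1385.43 ÷ (168.7/100)
     = 1385.43 ÷ 1.687 = 821.2389

821.24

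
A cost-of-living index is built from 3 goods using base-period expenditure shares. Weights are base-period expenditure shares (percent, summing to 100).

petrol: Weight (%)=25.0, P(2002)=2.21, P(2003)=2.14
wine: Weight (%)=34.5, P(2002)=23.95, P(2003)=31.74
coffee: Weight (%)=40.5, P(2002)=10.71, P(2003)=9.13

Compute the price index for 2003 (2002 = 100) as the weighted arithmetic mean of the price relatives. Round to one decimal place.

104.5

petrol: 25.0 × (2.14/2.21) = 25.0 × 0.968326 = 24.2081
wine: 34.5 × (31.74/23.95) = 34.5 × 1.325261 = 45.7215
coffee: 40.5 × (9.13/10.71) = 40.5 × 0.852474 = 34.5252
Index = Σ wᵢ·(p₁ᵢ/p₀ᵢ) = 24.2081 + 45.7215 + 34.5252 = 104.4549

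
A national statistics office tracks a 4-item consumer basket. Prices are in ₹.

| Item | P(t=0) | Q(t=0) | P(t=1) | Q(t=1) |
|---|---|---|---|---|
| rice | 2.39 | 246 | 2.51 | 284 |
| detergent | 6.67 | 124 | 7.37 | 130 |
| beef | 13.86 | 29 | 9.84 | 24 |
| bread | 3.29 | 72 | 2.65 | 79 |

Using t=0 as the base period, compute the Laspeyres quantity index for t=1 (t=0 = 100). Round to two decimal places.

104.12

Laspeyres quantity index uses base-period prices as weights.
ΣP(t=0)·Q(t=1) = 2.39×284 + 6.67×130 + 13.86×24 + 3.29×79 = 678.76 + 867.1 + 332.64 + 259.91 = 2138.41
ΣP(t=0)·Q(t=0) = 2.39×246 + 6.67×124 + 13.86×29 + 3.29×72 = 587.94 + 827.08 + 401.94 + 236.88 = 2053.84
Index = 2138.41 / 2053.84 × 100 = 104.1177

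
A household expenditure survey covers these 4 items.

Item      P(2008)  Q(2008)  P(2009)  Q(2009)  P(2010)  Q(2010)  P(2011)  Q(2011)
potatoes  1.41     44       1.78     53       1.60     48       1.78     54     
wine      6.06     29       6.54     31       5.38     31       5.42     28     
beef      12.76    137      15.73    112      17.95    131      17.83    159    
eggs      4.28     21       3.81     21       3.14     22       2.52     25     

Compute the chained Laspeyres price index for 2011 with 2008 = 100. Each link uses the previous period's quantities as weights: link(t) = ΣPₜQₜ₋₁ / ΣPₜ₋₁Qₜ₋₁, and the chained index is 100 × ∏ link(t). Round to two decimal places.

Link 2008→2009:
ΣP(2009)Q(2008) = 1.78×44 + 6.54×29 + 15.73×137 + 3.81×21 = 78.32 + 189.66 + 2155.01 + 80.01 = 2503
ΣP(2008)Q(2008) = 1.41×44 + 6.06×29 + 12.76×137 + 4.28×21 = 62.04 + 175.74 + 1748.12 + 89.88 = 2075.78
link = 2503/2075.78 = 1.205812
Link 2009→2010:
ΣP(2010)Q(2009) = 1.60×53 + 5.38×31 + 17.95×112 + 3.14×21 = 84.8 + 166.78 + 2010.4 + 65.94 = 2327.92
ΣP(2009)Q(2009) = 1.78×53 + 6.54×31 + 15.73×112 + 3.81×21 = 94.34 + 202.74 + 1761.76 + 80.01 = 2138.85
link = 2327.92/2138.85 = 1.088398
Link 2010→2011:
ΣP(2011)Q(2010) = 1.78×48 + 5.42×31 + 17.83×131 + 2.52×22 = 85.44 + 168.02 + 2335.73 + 55.44 = 2644.63
ΣP(2010)Q(2010) = 1.60×48 + 5.38×31 + 17.95×131 + 3.14×22 = 76.8 + 166.78 + 2351.45 + 69.08 = 2664.11
link = 2644.63/2664.11 = 0.992688
Chained index = 100 × 1.205812 × 1.088398 × 0.992688 = 130.2807

130.28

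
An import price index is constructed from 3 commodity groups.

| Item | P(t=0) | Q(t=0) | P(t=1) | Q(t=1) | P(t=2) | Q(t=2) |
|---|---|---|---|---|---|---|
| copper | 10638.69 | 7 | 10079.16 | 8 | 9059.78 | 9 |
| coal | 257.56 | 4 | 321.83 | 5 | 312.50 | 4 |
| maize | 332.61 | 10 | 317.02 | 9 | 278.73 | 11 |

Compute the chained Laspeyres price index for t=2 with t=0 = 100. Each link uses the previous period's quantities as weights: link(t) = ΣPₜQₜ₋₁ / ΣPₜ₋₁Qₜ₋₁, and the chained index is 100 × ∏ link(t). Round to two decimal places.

85.60

Link t=0→t=1:
ΣP(t=1)Q(t=0) = 10079.16×7 + 321.83×4 + 317.02×10 = 70554.12 + 1287.32 + 3170.2 = 75011.64
ΣP(t=0)Q(t=0) = 10638.69×7 + 257.56×4 + 332.61×10 = 74470.83 + 1030.24 + 3326.1 = 78827.17
link = 75011.64/78827.17 = 0.951596
Link t=1→t=2:
ΣP(t=2)Q(t=1) = 9059.78×8 + 312.50×5 + 278.73×9 = 72478.24 + 1562.5 + 2508.57 = 76549.31
ΣP(t=1)Q(t=1) = 10079.16×8 + 321.83×5 + 317.02×9 = 80633.28 + 1609.15 + 2853.18 = 85095.61
link = 76549.31/85095.61 = 0.899568
Chained index = 100 × 0.951596 × 0.899568 = 85.6026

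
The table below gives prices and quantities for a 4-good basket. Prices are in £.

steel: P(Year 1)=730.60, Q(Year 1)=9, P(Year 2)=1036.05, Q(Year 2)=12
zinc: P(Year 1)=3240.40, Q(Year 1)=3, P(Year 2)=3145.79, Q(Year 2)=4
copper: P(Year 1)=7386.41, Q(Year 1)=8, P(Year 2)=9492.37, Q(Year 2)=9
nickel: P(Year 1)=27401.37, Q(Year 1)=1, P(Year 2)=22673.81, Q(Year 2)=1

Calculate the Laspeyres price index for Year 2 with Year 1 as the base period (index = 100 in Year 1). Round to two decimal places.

114.19

Laspeyres price index uses base-period quantities as weights.
ΣP(Year 2)·Q(Year 1) = 1036.05×9 + 3145.79×3 + 9492.37×8 + 22673.81×1 = 9324.45 + 9437.37 + 75938.96 + 22673.81 = 117374.59
ΣP(Year 1)·Q(Year 1) = 730.60×9 + 3240.40×3 + 7386.41×8 + 27401.37×1 = 6575.4 + 9721.2 + 59091.28 + 27401.37 = 102789.25
Index = 117374.59 / 102789.25 × 100 = 114.1896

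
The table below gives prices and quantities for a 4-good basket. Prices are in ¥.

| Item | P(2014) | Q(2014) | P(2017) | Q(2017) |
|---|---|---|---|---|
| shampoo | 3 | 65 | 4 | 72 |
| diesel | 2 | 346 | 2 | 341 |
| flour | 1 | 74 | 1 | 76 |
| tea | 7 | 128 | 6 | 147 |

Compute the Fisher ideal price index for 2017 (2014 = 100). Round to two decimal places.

Laspeyres component (base-period weights):
ΣP(2017)Q(2014) = 4×65 + 2×346 + 1×74 + 6×128 = 260 + 692 + 74 + 768 = 1794
ΣP(2014)Q(2014) = 3×65 + 2×346 + 1×74 + 7×128 = 195 + 692 + 74 + 896 = 1857
L = 1794 / 1857 × 100 = 96.6074
Paasche component (current-period weights):
ΣP(2017)Q(2017) = 4×72 + 2×341 + 1×76 + 6×147 = 288 + 682 + 76 + 882 = 1928
ΣP(2014)Q(2017) = 3×72 + 2×341 + 1×76 + 7×147 = 216 + 682 + 76 + 1029 = 2003
P = 1928 / 2003 × 100 = 96.2556
Fisher = √(L × P) = √(96.6074 × 96.2556) = 96.4314

96.43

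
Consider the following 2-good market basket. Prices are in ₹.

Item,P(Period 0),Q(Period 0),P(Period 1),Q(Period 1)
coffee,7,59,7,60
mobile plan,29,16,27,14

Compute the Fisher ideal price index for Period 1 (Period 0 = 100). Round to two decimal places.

Laspeyres component (base-period weights):
ΣP(Period 1)Q(Period 0) = 7×59 + 27×16 = 413 + 432 = 845
ΣP(Period 0)Q(Period 0) = 7×59 + 29×16 = 413 + 464 = 877
L = 845 / 877 × 100 = 96.3512
Paasche component (current-period weights):
ΣP(Period 1)Q(Period 1) = 7×60 + 27×14 = 420 + 378 = 798
ΣP(Period 0)Q(Period 1) = 7×60 + 29×14 = 420 + 406 = 826
P = 798 / 826 × 100 = 96.6102
Fisher = √(L × P) = √(96.3512 × 96.6102) = 96.4806

96.48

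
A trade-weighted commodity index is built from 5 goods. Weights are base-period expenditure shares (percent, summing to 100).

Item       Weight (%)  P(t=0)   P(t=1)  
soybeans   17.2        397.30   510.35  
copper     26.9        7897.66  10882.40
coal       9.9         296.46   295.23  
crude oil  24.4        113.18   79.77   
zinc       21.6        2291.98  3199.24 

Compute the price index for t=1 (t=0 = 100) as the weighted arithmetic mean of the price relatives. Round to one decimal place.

116.4

soybeans: 17.2 × (510.35/397.30) = 17.2 × 1.284546 = 22.0942
copper: 26.9 × (10882.40/7897.66) = 26.9 × 1.377927 = 37.0662
coal: 9.9 × (295.23/296.46) = 9.9 × 0.995851 = 9.8589
crude oil: 24.4 × (79.77/113.18) = 24.4 × 0.704807 = 17.1973
zinc: 21.6 × (3199.24/2291.98) = 21.6 × 1.395841 = 30.1502
Index = Σ wᵢ·(p₁ᵢ/p₀ᵢ) = 22.0942 + 37.0662 + 9.8589 + 17.1973 + 30.1502 = 116.3668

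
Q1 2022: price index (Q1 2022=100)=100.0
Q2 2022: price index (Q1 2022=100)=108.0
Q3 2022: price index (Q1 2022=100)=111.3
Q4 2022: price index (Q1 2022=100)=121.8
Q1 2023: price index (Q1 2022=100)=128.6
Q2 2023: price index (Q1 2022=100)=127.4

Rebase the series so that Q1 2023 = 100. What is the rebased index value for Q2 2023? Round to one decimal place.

99.1

Rebased(Q2 2023) = 127.4 / 128.6 × 100 = 99.0669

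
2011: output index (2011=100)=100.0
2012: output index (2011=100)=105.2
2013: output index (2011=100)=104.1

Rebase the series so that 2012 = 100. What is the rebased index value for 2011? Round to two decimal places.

95.06

Rebased(2011) = 100.0 / 105.2 × 100 = 95.0570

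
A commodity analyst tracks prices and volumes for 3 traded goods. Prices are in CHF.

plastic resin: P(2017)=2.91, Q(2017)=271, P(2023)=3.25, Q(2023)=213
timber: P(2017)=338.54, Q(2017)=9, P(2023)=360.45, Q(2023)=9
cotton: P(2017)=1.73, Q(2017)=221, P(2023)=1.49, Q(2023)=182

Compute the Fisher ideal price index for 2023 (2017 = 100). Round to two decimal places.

105.64

Laspeyres component (base-period weights):
ΣP(2023)Q(2017) = 3.25×271 + 360.45×9 + 1.49×221 = 880.75 + 3244.05 + 329.29 = 4454.09
ΣP(2017)Q(2017) = 2.91×271 + 338.54×9 + 1.73×221 = 788.61 + 3046.86 + 382.33 = 4217.8
L = 4454.09 / 4217.8 × 100 = 105.6022
Paasche component (current-period weights):
ΣP(2023)Q(2023) = 3.25×213 + 360.45×9 + 1.49×182 = 692.25 + 3244.05 + 271.18 = 4207.48
ΣP(2017)Q(2023) = 2.91×213 + 338.54×9 + 1.73×182 = 619.83 + 3046.86 + 314.86 = 3981.55
P = 4207.48 / 3981.55 × 100 = 105.6744
Fisher = √(L × P) = √(105.6022 × 105.6744) = 105.6383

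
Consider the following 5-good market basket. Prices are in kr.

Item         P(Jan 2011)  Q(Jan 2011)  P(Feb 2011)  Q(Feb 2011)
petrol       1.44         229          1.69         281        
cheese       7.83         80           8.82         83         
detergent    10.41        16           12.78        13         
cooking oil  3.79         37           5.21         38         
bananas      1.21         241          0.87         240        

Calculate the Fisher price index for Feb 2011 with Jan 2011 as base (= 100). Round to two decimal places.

Laspeyres component (base-period weights):
ΣP(Feb 2011)Q(Jan 2011) = 1.69×229 + 8.82×80 + 12.78×16 + 5.21×37 + 0.87×241 = 387.01 + 705.6 + 204.48 + 192.77 + 209.67 = 1699.53
ΣP(Jan 2011)Q(Jan 2011) = 1.44×229 + 7.83×80 + 10.41×16 + 3.79×37 + 1.21×241 = 329.76 + 626.4 + 166.56 + 140.23 + 291.61 = 1554.56
L = 1699.53 / 1554.56 × 100 = 109.3255
Paasche component (current-period weights):
ΣP(Feb 2011)Q(Feb 2011) = 1.69×281 + 8.82×83 + 12.78×13 + 5.21×38 + 0.87×240 = 474.89 + 732.06 + 166.14 + 197.98 + 208.8 = 1779.87
ΣP(Jan 2011)Q(Feb 2011) = 1.44×281 + 7.83×83 + 10.41×13 + 3.79×38 + 1.21×240 = 404.64 + 649.89 + 135.33 + 144.02 + 290.4 = 1624.28
P = 1779.87 / 1624.28 × 100 = 109.5790
Fisher = √(L × P) = √(109.3255 × 109.5790) = 109.4522

109.45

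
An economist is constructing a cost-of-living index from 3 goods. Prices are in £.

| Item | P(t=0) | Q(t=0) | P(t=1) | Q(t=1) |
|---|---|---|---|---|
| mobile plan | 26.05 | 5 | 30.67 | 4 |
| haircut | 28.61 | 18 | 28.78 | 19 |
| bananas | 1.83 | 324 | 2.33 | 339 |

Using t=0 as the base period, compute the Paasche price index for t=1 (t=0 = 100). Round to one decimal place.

Paasche price index uses current-period quantities as weights.
ΣP(t=1)·Q(t=1) = 30.67×4 + 28.78×19 + 2.33×339 = 122.68 + 546.82 + 789.87 = 1459.37
ΣP(t=0)·Q(t=1) = 26.05×4 + 28.61×19 + 1.83×339 = 104.2 + 543.59 + 620.37 = 1268.16
Index = 1459.37 / 1268.16 × 100 = 115.0778

115.1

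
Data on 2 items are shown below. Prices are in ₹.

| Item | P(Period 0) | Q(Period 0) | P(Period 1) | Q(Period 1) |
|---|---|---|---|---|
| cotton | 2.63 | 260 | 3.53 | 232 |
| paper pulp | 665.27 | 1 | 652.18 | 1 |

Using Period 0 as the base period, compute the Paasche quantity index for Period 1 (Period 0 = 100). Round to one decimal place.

93.7

Paasche quantity index uses current-period prices as weights.
ΣP(Period 1)·Q(Period 1) = 3.53×232 + 652.18×1 = 818.96 + 652.18 = 1471.14
ΣP(Period 1)·Q(Period 0) = 3.53×260 + 652.18×1 = 917.8 + 652.18 = 1569.98
Index = 1471.14 / 1569.98 × 100 = 93.7044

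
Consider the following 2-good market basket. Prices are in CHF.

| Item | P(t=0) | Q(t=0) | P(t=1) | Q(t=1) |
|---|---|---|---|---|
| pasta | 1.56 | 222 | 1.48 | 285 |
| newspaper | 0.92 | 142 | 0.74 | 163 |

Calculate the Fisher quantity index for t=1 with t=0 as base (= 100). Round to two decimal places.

124.87

Laspeyres component (base-period weights):
ΣP(t=0)Q(t=1) = 1.56×285 + 0.92×163 = 444.6 + 149.96 = 594.56
ΣP(t=0)Q(t=0) = 1.56×222 + 0.92×142 = 346.32 + 130.64 = 476.96
L = 594.56 / 476.96 × 100 = 124.6562
Paasche component (current-period weights):
ΣP(t=1)Q(t=1) = 1.48×285 + 0.74×163 = 421.8 + 120.62 = 542.42
ΣP(t=1)Q(t=0) = 1.48×222 + 0.74×142 = 328.56 + 105.08 = 433.64
P = 542.42 / 433.64 × 100 = 125.0853
Fisher = √(L × P) = √(124.6562 × 125.0853) = 124.8706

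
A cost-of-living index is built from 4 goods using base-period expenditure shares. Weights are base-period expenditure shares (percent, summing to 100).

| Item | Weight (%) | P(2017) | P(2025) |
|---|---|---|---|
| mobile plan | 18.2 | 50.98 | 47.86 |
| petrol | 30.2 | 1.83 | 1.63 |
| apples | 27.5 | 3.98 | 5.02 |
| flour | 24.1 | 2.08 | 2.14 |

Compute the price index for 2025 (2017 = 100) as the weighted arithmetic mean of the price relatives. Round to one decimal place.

103.5

mobile plan: 18.2 × (47.86/50.98) = 18.2 × 0.938800 = 17.0862
petrol: 30.2 × (1.63/1.83) = 30.2 × 0.890710 = 26.8995
apples: 27.5 × (5.02/3.98) = 27.5 × 1.261307 = 34.6859
flour: 24.1 × (2.14/2.08) = 24.1 × 1.028846 = 24.7952
Index = Σ wᵢ·(p₁ᵢ/p₀ᵢ) = 17.0862 + 26.8995 + 34.6859 + 24.7952 = 103.4667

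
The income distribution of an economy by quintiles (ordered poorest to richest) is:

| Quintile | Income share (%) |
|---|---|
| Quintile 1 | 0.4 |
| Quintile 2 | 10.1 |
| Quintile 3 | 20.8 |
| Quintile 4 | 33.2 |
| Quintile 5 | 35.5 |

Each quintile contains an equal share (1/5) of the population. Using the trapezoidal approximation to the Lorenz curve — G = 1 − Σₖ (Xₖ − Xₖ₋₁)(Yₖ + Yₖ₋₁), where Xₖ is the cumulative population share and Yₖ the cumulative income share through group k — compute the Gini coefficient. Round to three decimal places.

0.373

Cumulative income shares Yₖ: 0.0040, 0.1050, 0.3130, 0.6450, 1.0000
Σ (Xₖ−Xₖ₋₁)(Yₖ+Yₖ₋₁) = (1/5)(0.0040+0.0000) + (1/5)(0.1050+0.0040) + (1/5)(0.3130+0.1050) + (1/5)(0.6450+0.3130) + (1/5)(1.0000+0.6450)
  = 0.0008 + 0.0218 + 0.0836 + 0.1916 + 0.3290 = 0.6268
G = 1 − 0.6268 = 0.3732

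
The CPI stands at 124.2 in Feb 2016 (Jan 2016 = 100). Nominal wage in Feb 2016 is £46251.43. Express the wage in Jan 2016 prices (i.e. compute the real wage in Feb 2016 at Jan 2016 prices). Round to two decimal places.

37239.48

Real = Nominal ÷ (Index/100) = 46251.43 ÷ (124.2/100)
     = 46251.43 ÷ 1.242 = 37239.4767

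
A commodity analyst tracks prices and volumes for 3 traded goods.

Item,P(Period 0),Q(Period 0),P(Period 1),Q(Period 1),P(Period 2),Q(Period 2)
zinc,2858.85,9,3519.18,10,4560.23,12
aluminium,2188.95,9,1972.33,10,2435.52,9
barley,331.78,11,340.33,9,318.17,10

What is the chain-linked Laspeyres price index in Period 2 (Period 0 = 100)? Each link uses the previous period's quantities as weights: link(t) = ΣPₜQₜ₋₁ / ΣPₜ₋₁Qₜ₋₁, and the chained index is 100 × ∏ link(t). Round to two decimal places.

Link Period 0→Period 1:
ΣP(Period 1)Q(Period 0) = 3519.18×9 + 1972.33×9 + 340.33×11 = 31672.62 + 17750.97 + 3743.63 = 53167.22
ΣP(Period 0)Q(Period 0) = 2858.85×9 + 2188.95×9 + 331.78×11 = 25729.65 + 19700.55 + 3649.58 = 49079.78
link = 53167.22/49079.78 = 1.083282
Link Period 1→Period 2:
ΣP(Period 2)Q(Period 1) = 4560.23×10 + 2435.52×10 + 318.17×9 = 45602.3 + 24355.2 + 2863.53 = 72821.03
ΣP(Period 1)Q(Period 1) = 3519.18×10 + 1972.33×10 + 340.33×9 = 35191.8 + 19723.3 + 3062.97 = 57978.07
link = 72821.03/57978.07 = 1.256010
Chained index = 100 × 1.083282 × 1.256010 = 136.0612

136.06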